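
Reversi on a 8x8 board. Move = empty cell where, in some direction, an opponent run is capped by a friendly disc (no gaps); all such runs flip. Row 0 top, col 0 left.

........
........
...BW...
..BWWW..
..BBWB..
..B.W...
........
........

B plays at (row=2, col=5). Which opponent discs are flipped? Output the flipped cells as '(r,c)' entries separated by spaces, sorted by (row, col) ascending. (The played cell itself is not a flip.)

Dir NW: first cell '.' (not opp) -> no flip
Dir N: first cell '.' (not opp) -> no flip
Dir NE: first cell '.' (not opp) -> no flip
Dir W: opp run (2,4) capped by B -> flip
Dir E: first cell '.' (not opp) -> no flip
Dir SW: opp run (3,4) capped by B -> flip
Dir S: opp run (3,5) capped by B -> flip
Dir SE: first cell '.' (not opp) -> no flip

Answer: (2,4) (3,4) (3,5)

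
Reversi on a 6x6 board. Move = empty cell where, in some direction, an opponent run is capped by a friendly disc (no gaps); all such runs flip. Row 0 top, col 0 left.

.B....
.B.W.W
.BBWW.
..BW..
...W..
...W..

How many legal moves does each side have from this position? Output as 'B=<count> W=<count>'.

-- B to move --
(0,2): no bracket -> illegal
(0,3): no bracket -> illegal
(0,4): flips 1 -> legal
(0,5): no bracket -> illegal
(1,2): no bracket -> illegal
(1,4): flips 1 -> legal
(2,5): flips 2 -> legal
(3,4): flips 1 -> legal
(3,5): no bracket -> illegal
(4,2): no bracket -> illegal
(4,4): flips 1 -> legal
(5,2): no bracket -> illegal
(5,4): flips 1 -> legal
B mobility = 6
-- W to move --
(0,0): flips 2 -> legal
(0,2): no bracket -> illegal
(1,0): flips 2 -> legal
(1,2): no bracket -> illegal
(2,0): flips 2 -> legal
(3,0): no bracket -> illegal
(3,1): flips 2 -> legal
(4,1): flips 1 -> legal
(4,2): no bracket -> illegal
W mobility = 5

Answer: B=6 W=5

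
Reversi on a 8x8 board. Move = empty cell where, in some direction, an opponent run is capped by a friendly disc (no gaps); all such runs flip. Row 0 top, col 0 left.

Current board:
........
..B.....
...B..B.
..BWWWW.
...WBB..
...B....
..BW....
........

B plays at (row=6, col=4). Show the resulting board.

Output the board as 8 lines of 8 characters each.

Answer: ........
..B.....
...B..B.
..BWWWW.
...WBB..
...B....
..BBB...
........

Derivation:
Place B at (6,4); scan 8 dirs for brackets.
Dir NW: first cell 'B' (not opp) -> no flip
Dir N: first cell '.' (not opp) -> no flip
Dir NE: first cell '.' (not opp) -> no flip
Dir W: opp run (6,3) capped by B -> flip
Dir E: first cell '.' (not opp) -> no flip
Dir SW: first cell '.' (not opp) -> no flip
Dir S: first cell '.' (not opp) -> no flip
Dir SE: first cell '.' (not opp) -> no flip
All flips: (6,3)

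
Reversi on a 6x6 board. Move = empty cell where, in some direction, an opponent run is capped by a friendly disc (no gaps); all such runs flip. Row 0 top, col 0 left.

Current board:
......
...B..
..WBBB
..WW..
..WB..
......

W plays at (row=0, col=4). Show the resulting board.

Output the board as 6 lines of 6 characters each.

Place W at (0,4); scan 8 dirs for brackets.
Dir NW: edge -> no flip
Dir N: edge -> no flip
Dir NE: edge -> no flip
Dir W: first cell '.' (not opp) -> no flip
Dir E: first cell '.' (not opp) -> no flip
Dir SW: opp run (1,3) capped by W -> flip
Dir S: first cell '.' (not opp) -> no flip
Dir SE: first cell '.' (not opp) -> no flip
All flips: (1,3)

Answer: ....W.
...W..
..WBBB
..WW..
..WB..
......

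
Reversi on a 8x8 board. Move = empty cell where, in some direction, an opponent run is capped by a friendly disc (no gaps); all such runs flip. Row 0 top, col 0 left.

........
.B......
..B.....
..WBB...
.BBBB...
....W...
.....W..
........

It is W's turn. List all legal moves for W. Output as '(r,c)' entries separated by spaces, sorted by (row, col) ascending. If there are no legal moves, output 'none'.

Answer: (1,2) (2,4) (3,5) (5,0) (5,2)

Derivation:
(0,0): no bracket -> illegal
(0,1): no bracket -> illegal
(0,2): no bracket -> illegal
(1,0): no bracket -> illegal
(1,2): flips 1 -> legal
(1,3): no bracket -> illegal
(2,0): no bracket -> illegal
(2,1): no bracket -> illegal
(2,3): no bracket -> illegal
(2,4): flips 2 -> legal
(2,5): no bracket -> illegal
(3,0): no bracket -> illegal
(3,1): no bracket -> illegal
(3,5): flips 2 -> legal
(4,0): no bracket -> illegal
(4,5): no bracket -> illegal
(5,0): flips 1 -> legal
(5,1): no bracket -> illegal
(5,2): flips 1 -> legal
(5,3): no bracket -> illegal
(5,5): no bracket -> illegal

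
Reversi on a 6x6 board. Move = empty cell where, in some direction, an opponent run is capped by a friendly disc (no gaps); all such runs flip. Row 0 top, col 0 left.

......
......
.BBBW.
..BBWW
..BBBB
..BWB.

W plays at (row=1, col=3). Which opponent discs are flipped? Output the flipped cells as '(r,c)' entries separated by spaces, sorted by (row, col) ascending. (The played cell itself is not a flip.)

Answer: (2,3) (3,3) (4,3)

Derivation:
Dir NW: first cell '.' (not opp) -> no flip
Dir N: first cell '.' (not opp) -> no flip
Dir NE: first cell '.' (not opp) -> no flip
Dir W: first cell '.' (not opp) -> no flip
Dir E: first cell '.' (not opp) -> no flip
Dir SW: opp run (2,2), next='.' -> no flip
Dir S: opp run (2,3) (3,3) (4,3) capped by W -> flip
Dir SE: first cell 'W' (not opp) -> no flip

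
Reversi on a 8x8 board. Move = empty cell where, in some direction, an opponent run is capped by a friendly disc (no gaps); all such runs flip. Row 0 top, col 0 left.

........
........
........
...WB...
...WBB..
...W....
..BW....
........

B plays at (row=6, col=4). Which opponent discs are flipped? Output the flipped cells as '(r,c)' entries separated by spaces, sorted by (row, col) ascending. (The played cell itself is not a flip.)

Answer: (6,3)

Derivation:
Dir NW: opp run (5,3), next='.' -> no flip
Dir N: first cell '.' (not opp) -> no flip
Dir NE: first cell '.' (not opp) -> no flip
Dir W: opp run (6,3) capped by B -> flip
Dir E: first cell '.' (not opp) -> no flip
Dir SW: first cell '.' (not opp) -> no flip
Dir S: first cell '.' (not opp) -> no flip
Dir SE: first cell '.' (not opp) -> no flip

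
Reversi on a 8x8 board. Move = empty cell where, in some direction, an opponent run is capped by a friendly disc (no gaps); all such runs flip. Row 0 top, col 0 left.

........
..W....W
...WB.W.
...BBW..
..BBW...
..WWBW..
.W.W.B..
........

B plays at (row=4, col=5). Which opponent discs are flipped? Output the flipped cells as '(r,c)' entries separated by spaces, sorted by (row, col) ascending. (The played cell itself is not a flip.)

Answer: (4,4) (5,5)

Derivation:
Dir NW: first cell 'B' (not opp) -> no flip
Dir N: opp run (3,5), next='.' -> no flip
Dir NE: first cell '.' (not opp) -> no flip
Dir W: opp run (4,4) capped by B -> flip
Dir E: first cell '.' (not opp) -> no flip
Dir SW: first cell 'B' (not opp) -> no flip
Dir S: opp run (5,5) capped by B -> flip
Dir SE: first cell '.' (not opp) -> no flip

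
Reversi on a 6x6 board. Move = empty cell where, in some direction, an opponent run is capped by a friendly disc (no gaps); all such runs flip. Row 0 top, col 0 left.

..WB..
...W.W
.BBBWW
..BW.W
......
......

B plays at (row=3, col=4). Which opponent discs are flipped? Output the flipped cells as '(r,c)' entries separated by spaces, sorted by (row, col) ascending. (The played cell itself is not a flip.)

Dir NW: first cell 'B' (not opp) -> no flip
Dir N: opp run (2,4), next='.' -> no flip
Dir NE: opp run (2,5), next=edge -> no flip
Dir W: opp run (3,3) capped by B -> flip
Dir E: opp run (3,5), next=edge -> no flip
Dir SW: first cell '.' (not opp) -> no flip
Dir S: first cell '.' (not opp) -> no flip
Dir SE: first cell '.' (not opp) -> no flip

Answer: (3,3)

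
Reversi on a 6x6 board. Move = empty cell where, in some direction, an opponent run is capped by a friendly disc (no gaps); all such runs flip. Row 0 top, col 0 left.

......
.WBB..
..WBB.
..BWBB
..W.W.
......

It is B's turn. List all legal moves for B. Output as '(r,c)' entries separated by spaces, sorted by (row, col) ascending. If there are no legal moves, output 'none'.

Answer: (1,0) (2,1) (3,1) (4,3) (5,1) (5,2) (5,3) (5,4)

Derivation:
(0,0): no bracket -> illegal
(0,1): no bracket -> illegal
(0,2): no bracket -> illegal
(1,0): flips 1 -> legal
(2,0): no bracket -> illegal
(2,1): flips 1 -> legal
(3,1): flips 1 -> legal
(4,1): no bracket -> illegal
(4,3): flips 1 -> legal
(4,5): no bracket -> illegal
(5,1): flips 2 -> legal
(5,2): flips 1 -> legal
(5,3): flips 1 -> legal
(5,4): flips 1 -> legal
(5,5): no bracket -> illegal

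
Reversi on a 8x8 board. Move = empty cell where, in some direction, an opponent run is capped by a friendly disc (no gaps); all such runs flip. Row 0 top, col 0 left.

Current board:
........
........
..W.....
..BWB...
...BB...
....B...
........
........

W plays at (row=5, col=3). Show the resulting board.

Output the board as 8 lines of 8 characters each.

Answer: ........
........
..W.....
..BWB...
...WB...
...WB...
........
........

Derivation:
Place W at (5,3); scan 8 dirs for brackets.
Dir NW: first cell '.' (not opp) -> no flip
Dir N: opp run (4,3) capped by W -> flip
Dir NE: opp run (4,4), next='.' -> no flip
Dir W: first cell '.' (not opp) -> no flip
Dir E: opp run (5,4), next='.' -> no flip
Dir SW: first cell '.' (not opp) -> no flip
Dir S: first cell '.' (not opp) -> no flip
Dir SE: first cell '.' (not opp) -> no flip
All flips: (4,3)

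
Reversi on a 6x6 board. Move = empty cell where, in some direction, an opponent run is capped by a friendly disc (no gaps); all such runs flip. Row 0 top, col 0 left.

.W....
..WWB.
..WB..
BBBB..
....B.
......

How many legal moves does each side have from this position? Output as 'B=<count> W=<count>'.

-- B to move --
(0,0): no bracket -> illegal
(0,2): flips 2 -> legal
(0,3): flips 1 -> legal
(0,4): flips 2 -> legal
(1,0): no bracket -> illegal
(1,1): flips 3 -> legal
(2,1): flips 1 -> legal
(2,4): no bracket -> illegal
B mobility = 5
-- W to move --
(0,3): no bracket -> illegal
(0,4): no bracket -> illegal
(0,5): no bracket -> illegal
(1,5): flips 1 -> legal
(2,0): no bracket -> illegal
(2,1): no bracket -> illegal
(2,4): flips 1 -> legal
(2,5): no bracket -> illegal
(3,4): flips 1 -> legal
(3,5): no bracket -> illegal
(4,0): flips 1 -> legal
(4,1): no bracket -> illegal
(4,2): flips 1 -> legal
(4,3): flips 2 -> legal
(4,5): no bracket -> illegal
(5,3): no bracket -> illegal
(5,4): no bracket -> illegal
(5,5): flips 2 -> legal
W mobility = 7

Answer: B=5 W=7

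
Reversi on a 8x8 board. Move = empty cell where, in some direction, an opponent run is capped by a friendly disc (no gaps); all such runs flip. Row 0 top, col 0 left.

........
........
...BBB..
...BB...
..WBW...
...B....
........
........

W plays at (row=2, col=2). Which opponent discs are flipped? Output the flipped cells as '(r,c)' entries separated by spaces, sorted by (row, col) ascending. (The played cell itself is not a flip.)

Dir NW: first cell '.' (not opp) -> no flip
Dir N: first cell '.' (not opp) -> no flip
Dir NE: first cell '.' (not opp) -> no flip
Dir W: first cell '.' (not opp) -> no flip
Dir E: opp run (2,3) (2,4) (2,5), next='.' -> no flip
Dir SW: first cell '.' (not opp) -> no flip
Dir S: first cell '.' (not opp) -> no flip
Dir SE: opp run (3,3) capped by W -> flip

Answer: (3,3)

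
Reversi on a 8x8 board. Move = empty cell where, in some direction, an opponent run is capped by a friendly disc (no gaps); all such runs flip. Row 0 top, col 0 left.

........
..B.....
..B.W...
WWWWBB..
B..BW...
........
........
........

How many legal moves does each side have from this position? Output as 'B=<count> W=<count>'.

Answer: B=10 W=10

Derivation:
-- B to move --
(1,3): flips 1 -> legal
(1,4): flips 1 -> legal
(1,5): no bracket -> illegal
(2,0): flips 1 -> legal
(2,1): flips 1 -> legal
(2,3): flips 1 -> legal
(2,5): no bracket -> illegal
(4,1): no bracket -> illegal
(4,2): flips 1 -> legal
(4,5): flips 1 -> legal
(5,3): flips 1 -> legal
(5,4): flips 1 -> legal
(5,5): flips 2 -> legal
B mobility = 10
-- W to move --
(0,1): no bracket -> illegal
(0,2): flips 2 -> legal
(0,3): no bracket -> illegal
(1,1): flips 1 -> legal
(1,3): flips 1 -> legal
(2,1): no bracket -> illegal
(2,3): no bracket -> illegal
(2,5): no bracket -> illegal
(2,6): flips 1 -> legal
(3,6): flips 2 -> legal
(4,1): no bracket -> illegal
(4,2): flips 1 -> legal
(4,5): no bracket -> illegal
(4,6): flips 1 -> legal
(5,0): flips 1 -> legal
(5,1): no bracket -> illegal
(5,2): no bracket -> illegal
(5,3): flips 1 -> legal
(5,4): flips 1 -> legal
W mobility = 10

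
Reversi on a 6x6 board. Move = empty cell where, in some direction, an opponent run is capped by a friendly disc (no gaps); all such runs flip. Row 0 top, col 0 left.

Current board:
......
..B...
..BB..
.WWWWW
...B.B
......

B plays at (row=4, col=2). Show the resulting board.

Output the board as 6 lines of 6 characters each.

Place B at (4,2); scan 8 dirs for brackets.
Dir NW: opp run (3,1), next='.' -> no flip
Dir N: opp run (3,2) capped by B -> flip
Dir NE: opp run (3,3), next='.' -> no flip
Dir W: first cell '.' (not opp) -> no flip
Dir E: first cell 'B' (not opp) -> no flip
Dir SW: first cell '.' (not opp) -> no flip
Dir S: first cell '.' (not opp) -> no flip
Dir SE: first cell '.' (not opp) -> no flip
All flips: (3,2)

Answer: ......
..B...
..BB..
.WBWWW
..BB.B
......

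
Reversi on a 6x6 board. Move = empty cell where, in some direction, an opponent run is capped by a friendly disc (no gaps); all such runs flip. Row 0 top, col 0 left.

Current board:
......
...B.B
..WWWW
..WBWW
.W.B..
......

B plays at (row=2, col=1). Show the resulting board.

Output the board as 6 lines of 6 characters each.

Place B at (2,1); scan 8 dirs for brackets.
Dir NW: first cell '.' (not opp) -> no flip
Dir N: first cell '.' (not opp) -> no flip
Dir NE: first cell '.' (not opp) -> no flip
Dir W: first cell '.' (not opp) -> no flip
Dir E: opp run (2,2) (2,3) (2,4) (2,5), next=edge -> no flip
Dir SW: first cell '.' (not opp) -> no flip
Dir S: first cell '.' (not opp) -> no flip
Dir SE: opp run (3,2) capped by B -> flip
All flips: (3,2)

Answer: ......
...B.B
.BWWWW
..BBWW
.W.B..
......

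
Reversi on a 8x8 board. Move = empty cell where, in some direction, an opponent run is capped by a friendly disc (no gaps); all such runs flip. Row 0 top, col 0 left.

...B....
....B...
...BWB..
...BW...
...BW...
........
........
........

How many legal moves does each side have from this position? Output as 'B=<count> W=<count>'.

-- B to move --
(1,3): no bracket -> illegal
(1,5): flips 1 -> legal
(3,5): flips 1 -> legal
(4,5): flips 2 -> legal
(5,3): no bracket -> illegal
(5,4): flips 3 -> legal
(5,5): flips 1 -> legal
B mobility = 5
-- W to move --
(0,2): no bracket -> illegal
(0,4): flips 1 -> legal
(0,5): no bracket -> illegal
(1,2): flips 1 -> legal
(1,3): no bracket -> illegal
(1,5): no bracket -> illegal
(1,6): flips 1 -> legal
(2,2): flips 2 -> legal
(2,6): flips 1 -> legal
(3,2): flips 1 -> legal
(3,5): no bracket -> illegal
(3,6): no bracket -> illegal
(4,2): flips 2 -> legal
(5,2): flips 1 -> legal
(5,3): no bracket -> illegal
(5,4): no bracket -> illegal
W mobility = 8

Answer: B=5 W=8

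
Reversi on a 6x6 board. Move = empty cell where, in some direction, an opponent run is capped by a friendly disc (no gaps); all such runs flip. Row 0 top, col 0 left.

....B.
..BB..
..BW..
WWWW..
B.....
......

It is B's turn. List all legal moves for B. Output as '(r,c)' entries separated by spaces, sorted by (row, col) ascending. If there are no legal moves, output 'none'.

(1,4): no bracket -> illegal
(2,0): flips 1 -> legal
(2,1): no bracket -> illegal
(2,4): flips 1 -> legal
(3,4): flips 1 -> legal
(4,1): no bracket -> illegal
(4,2): flips 1 -> legal
(4,3): flips 2 -> legal
(4,4): flips 1 -> legal

Answer: (2,0) (2,4) (3,4) (4,2) (4,3) (4,4)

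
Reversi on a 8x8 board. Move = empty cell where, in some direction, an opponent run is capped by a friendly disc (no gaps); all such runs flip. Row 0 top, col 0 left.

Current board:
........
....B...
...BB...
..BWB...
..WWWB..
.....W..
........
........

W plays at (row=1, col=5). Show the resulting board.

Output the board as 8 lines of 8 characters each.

Place W at (1,5); scan 8 dirs for brackets.
Dir NW: first cell '.' (not opp) -> no flip
Dir N: first cell '.' (not opp) -> no flip
Dir NE: first cell '.' (not opp) -> no flip
Dir W: opp run (1,4), next='.' -> no flip
Dir E: first cell '.' (not opp) -> no flip
Dir SW: opp run (2,4) capped by W -> flip
Dir S: first cell '.' (not opp) -> no flip
Dir SE: first cell '.' (not opp) -> no flip
All flips: (2,4)

Answer: ........
....BW..
...BW...
..BWB...
..WWWB..
.....W..
........
........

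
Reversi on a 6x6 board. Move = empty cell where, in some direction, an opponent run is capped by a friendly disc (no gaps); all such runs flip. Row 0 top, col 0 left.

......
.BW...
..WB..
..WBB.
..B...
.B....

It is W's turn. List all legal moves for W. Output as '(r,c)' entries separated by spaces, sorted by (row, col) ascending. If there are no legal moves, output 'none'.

Answer: (0,0) (1,0) (1,4) (2,4) (3,5) (4,4) (4,5) (5,2)

Derivation:
(0,0): flips 1 -> legal
(0,1): no bracket -> illegal
(0,2): no bracket -> illegal
(1,0): flips 1 -> legal
(1,3): no bracket -> illegal
(1,4): flips 1 -> legal
(2,0): no bracket -> illegal
(2,1): no bracket -> illegal
(2,4): flips 1 -> legal
(2,5): no bracket -> illegal
(3,1): no bracket -> illegal
(3,5): flips 2 -> legal
(4,0): no bracket -> illegal
(4,1): no bracket -> illegal
(4,3): no bracket -> illegal
(4,4): flips 1 -> legal
(4,5): flips 2 -> legal
(5,0): no bracket -> illegal
(5,2): flips 1 -> legal
(5,3): no bracket -> illegal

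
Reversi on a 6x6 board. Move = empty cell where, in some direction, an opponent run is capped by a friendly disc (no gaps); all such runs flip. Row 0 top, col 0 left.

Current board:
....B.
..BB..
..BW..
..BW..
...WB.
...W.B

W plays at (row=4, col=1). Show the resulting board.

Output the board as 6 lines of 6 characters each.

Place W at (4,1); scan 8 dirs for brackets.
Dir NW: first cell '.' (not opp) -> no flip
Dir N: first cell '.' (not opp) -> no flip
Dir NE: opp run (3,2) capped by W -> flip
Dir W: first cell '.' (not opp) -> no flip
Dir E: first cell '.' (not opp) -> no flip
Dir SW: first cell '.' (not opp) -> no flip
Dir S: first cell '.' (not opp) -> no flip
Dir SE: first cell '.' (not opp) -> no flip
All flips: (3,2)

Answer: ....B.
..BB..
..BW..
..WW..
.W.WB.
...W.B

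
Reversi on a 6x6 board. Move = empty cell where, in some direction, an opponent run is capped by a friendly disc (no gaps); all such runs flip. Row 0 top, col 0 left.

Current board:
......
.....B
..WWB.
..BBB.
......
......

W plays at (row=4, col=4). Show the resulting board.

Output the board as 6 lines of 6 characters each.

Answer: ......
.....B
..WWB.
..BWB.
....W.
......

Derivation:
Place W at (4,4); scan 8 dirs for brackets.
Dir NW: opp run (3,3) capped by W -> flip
Dir N: opp run (3,4) (2,4), next='.' -> no flip
Dir NE: first cell '.' (not opp) -> no flip
Dir W: first cell '.' (not opp) -> no flip
Dir E: first cell '.' (not opp) -> no flip
Dir SW: first cell '.' (not opp) -> no flip
Dir S: first cell '.' (not opp) -> no flip
Dir SE: first cell '.' (not opp) -> no flip
All flips: (3,3)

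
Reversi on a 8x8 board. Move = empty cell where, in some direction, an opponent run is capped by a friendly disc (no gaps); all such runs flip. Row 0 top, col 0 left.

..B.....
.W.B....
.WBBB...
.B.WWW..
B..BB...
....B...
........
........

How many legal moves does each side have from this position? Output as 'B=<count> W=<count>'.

-- B to move --
(0,0): flips 1 -> legal
(0,1): flips 2 -> legal
(1,0): no bracket -> illegal
(1,2): no bracket -> illegal
(2,0): flips 2 -> legal
(2,5): flips 1 -> legal
(2,6): flips 1 -> legal
(3,0): no bracket -> illegal
(3,2): no bracket -> illegal
(3,6): no bracket -> illegal
(4,2): flips 1 -> legal
(4,5): flips 1 -> legal
(4,6): flips 1 -> legal
B mobility = 8
-- W to move --
(0,1): no bracket -> illegal
(0,3): flips 2 -> legal
(0,4): no bracket -> illegal
(1,2): flips 1 -> legal
(1,4): flips 1 -> legal
(1,5): flips 1 -> legal
(2,0): no bracket -> illegal
(2,5): flips 3 -> legal
(3,0): no bracket -> illegal
(3,2): no bracket -> illegal
(4,1): flips 1 -> legal
(4,2): no bracket -> illegal
(4,5): no bracket -> illegal
(5,0): no bracket -> illegal
(5,1): no bracket -> illegal
(5,2): flips 1 -> legal
(5,3): flips 2 -> legal
(5,5): flips 1 -> legal
(6,3): no bracket -> illegal
(6,4): flips 2 -> legal
(6,5): no bracket -> illegal
W mobility = 10

Answer: B=8 W=10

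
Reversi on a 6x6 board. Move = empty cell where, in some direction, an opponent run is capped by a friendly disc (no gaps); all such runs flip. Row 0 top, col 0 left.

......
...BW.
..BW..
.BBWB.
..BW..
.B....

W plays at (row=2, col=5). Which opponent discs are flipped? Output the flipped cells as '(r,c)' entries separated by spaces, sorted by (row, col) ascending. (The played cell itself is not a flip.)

Dir NW: first cell 'W' (not opp) -> no flip
Dir N: first cell '.' (not opp) -> no flip
Dir NE: edge -> no flip
Dir W: first cell '.' (not opp) -> no flip
Dir E: edge -> no flip
Dir SW: opp run (3,4) capped by W -> flip
Dir S: first cell '.' (not opp) -> no flip
Dir SE: edge -> no flip

Answer: (3,4)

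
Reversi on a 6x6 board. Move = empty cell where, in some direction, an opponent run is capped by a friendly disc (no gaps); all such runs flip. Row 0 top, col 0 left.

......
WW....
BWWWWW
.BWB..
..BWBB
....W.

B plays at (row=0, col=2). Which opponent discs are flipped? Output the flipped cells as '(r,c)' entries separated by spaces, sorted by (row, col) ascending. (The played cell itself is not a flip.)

Dir NW: edge -> no flip
Dir N: edge -> no flip
Dir NE: edge -> no flip
Dir W: first cell '.' (not opp) -> no flip
Dir E: first cell '.' (not opp) -> no flip
Dir SW: opp run (1,1) capped by B -> flip
Dir S: first cell '.' (not opp) -> no flip
Dir SE: first cell '.' (not opp) -> no flip

Answer: (1,1)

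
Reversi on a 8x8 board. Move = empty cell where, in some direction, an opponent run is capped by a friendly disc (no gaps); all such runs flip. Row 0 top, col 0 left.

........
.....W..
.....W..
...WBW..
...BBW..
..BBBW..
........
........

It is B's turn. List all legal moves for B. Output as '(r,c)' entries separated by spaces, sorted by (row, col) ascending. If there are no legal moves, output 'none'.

Answer: (1,6) (2,2) (2,3) (2,6) (3,2) (3,6) (4,6) (5,6) (6,6)

Derivation:
(0,4): no bracket -> illegal
(0,5): no bracket -> illegal
(0,6): no bracket -> illegal
(1,4): no bracket -> illegal
(1,6): flips 1 -> legal
(2,2): flips 1 -> legal
(2,3): flips 1 -> legal
(2,4): no bracket -> illegal
(2,6): flips 1 -> legal
(3,2): flips 1 -> legal
(3,6): flips 2 -> legal
(4,2): no bracket -> illegal
(4,6): flips 1 -> legal
(5,6): flips 2 -> legal
(6,4): no bracket -> illegal
(6,5): no bracket -> illegal
(6,6): flips 1 -> legal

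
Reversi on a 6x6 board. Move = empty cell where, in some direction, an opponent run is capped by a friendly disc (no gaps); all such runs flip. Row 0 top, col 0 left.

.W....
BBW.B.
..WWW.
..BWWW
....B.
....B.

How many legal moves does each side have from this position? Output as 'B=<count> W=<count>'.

-- B to move --
(0,0): no bracket -> illegal
(0,2): flips 2 -> legal
(0,3): no bracket -> illegal
(1,3): flips 1 -> legal
(1,5): no bracket -> illegal
(2,1): no bracket -> illegal
(2,5): no bracket -> illegal
(3,1): no bracket -> illegal
(4,2): no bracket -> illegal
(4,3): no bracket -> illegal
(4,5): no bracket -> illegal
B mobility = 2
-- W to move --
(0,0): flips 1 -> legal
(0,2): no bracket -> illegal
(0,3): no bracket -> illegal
(0,4): flips 1 -> legal
(0,5): flips 1 -> legal
(1,3): no bracket -> illegal
(1,5): no bracket -> illegal
(2,0): no bracket -> illegal
(2,1): flips 1 -> legal
(2,5): no bracket -> illegal
(3,1): flips 1 -> legal
(4,1): flips 1 -> legal
(4,2): flips 1 -> legal
(4,3): no bracket -> illegal
(4,5): no bracket -> illegal
(5,3): flips 1 -> legal
(5,5): flips 1 -> legal
W mobility = 9

Answer: B=2 W=9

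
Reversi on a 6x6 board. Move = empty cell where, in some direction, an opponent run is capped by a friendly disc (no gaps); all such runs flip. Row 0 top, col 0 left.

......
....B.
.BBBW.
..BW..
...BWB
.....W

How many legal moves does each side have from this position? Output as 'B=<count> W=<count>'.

Answer: B=2 W=8

Derivation:
-- B to move --
(1,3): no bracket -> illegal
(1,5): no bracket -> illegal
(2,5): flips 1 -> legal
(3,4): flips 2 -> legal
(3,5): no bracket -> illegal
(4,2): no bracket -> illegal
(5,3): no bracket -> illegal
(5,4): no bracket -> illegal
B mobility = 2
-- W to move --
(0,3): no bracket -> illegal
(0,4): flips 1 -> legal
(0,5): no bracket -> illegal
(1,0): no bracket -> illegal
(1,1): flips 1 -> legal
(1,2): no bracket -> illegal
(1,3): flips 1 -> legal
(1,5): no bracket -> illegal
(2,0): flips 3 -> legal
(2,5): no bracket -> illegal
(3,0): no bracket -> illegal
(3,1): flips 1 -> legal
(3,4): no bracket -> illegal
(3,5): flips 1 -> legal
(4,1): no bracket -> illegal
(4,2): flips 1 -> legal
(5,2): no bracket -> illegal
(5,3): flips 1 -> legal
(5,4): no bracket -> illegal
W mobility = 8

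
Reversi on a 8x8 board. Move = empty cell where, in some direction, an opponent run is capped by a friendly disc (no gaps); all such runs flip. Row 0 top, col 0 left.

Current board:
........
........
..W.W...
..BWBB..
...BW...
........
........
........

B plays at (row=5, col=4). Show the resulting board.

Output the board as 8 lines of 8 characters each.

Answer: ........
........
..W.W...
..BWBB..
...BB...
....B...
........
........

Derivation:
Place B at (5,4); scan 8 dirs for brackets.
Dir NW: first cell 'B' (not opp) -> no flip
Dir N: opp run (4,4) capped by B -> flip
Dir NE: first cell '.' (not opp) -> no flip
Dir W: first cell '.' (not opp) -> no flip
Dir E: first cell '.' (not opp) -> no flip
Dir SW: first cell '.' (not opp) -> no flip
Dir S: first cell '.' (not opp) -> no flip
Dir SE: first cell '.' (not opp) -> no flip
All flips: (4,4)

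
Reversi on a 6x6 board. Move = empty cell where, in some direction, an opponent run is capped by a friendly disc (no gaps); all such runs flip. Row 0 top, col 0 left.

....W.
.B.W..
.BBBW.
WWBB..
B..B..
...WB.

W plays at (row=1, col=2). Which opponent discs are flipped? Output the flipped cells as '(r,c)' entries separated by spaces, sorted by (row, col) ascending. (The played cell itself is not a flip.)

Answer: (2,1)

Derivation:
Dir NW: first cell '.' (not opp) -> no flip
Dir N: first cell '.' (not opp) -> no flip
Dir NE: first cell '.' (not opp) -> no flip
Dir W: opp run (1,1), next='.' -> no flip
Dir E: first cell 'W' (not opp) -> no flip
Dir SW: opp run (2,1) capped by W -> flip
Dir S: opp run (2,2) (3,2), next='.' -> no flip
Dir SE: opp run (2,3), next='.' -> no flip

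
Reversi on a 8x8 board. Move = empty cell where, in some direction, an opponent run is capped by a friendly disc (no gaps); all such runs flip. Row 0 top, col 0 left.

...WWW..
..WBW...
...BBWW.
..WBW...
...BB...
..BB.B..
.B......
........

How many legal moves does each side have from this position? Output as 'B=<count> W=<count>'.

Answer: B=10 W=4

Derivation:
-- B to move --
(0,1): flips 1 -> legal
(0,2): no bracket -> illegal
(0,6): no bracket -> illegal
(1,1): flips 1 -> legal
(1,5): flips 1 -> legal
(1,6): flips 2 -> legal
(1,7): no bracket -> illegal
(2,1): flips 1 -> legal
(2,2): no bracket -> illegal
(2,7): flips 2 -> legal
(3,1): flips 1 -> legal
(3,5): flips 1 -> legal
(3,6): no bracket -> illegal
(3,7): no bracket -> illegal
(4,1): flips 1 -> legal
(4,2): no bracket -> illegal
(4,5): flips 1 -> legal
B mobility = 10
-- W to move --
(0,2): no bracket -> illegal
(1,5): no bracket -> illegal
(2,2): flips 3 -> legal
(3,5): no bracket -> illegal
(4,1): no bracket -> illegal
(4,2): no bracket -> illegal
(4,5): no bracket -> illegal
(4,6): no bracket -> illegal
(5,0): no bracket -> illegal
(5,1): no bracket -> illegal
(5,4): flips 2 -> legal
(5,6): no bracket -> illegal
(6,0): no bracket -> illegal
(6,2): no bracket -> illegal
(6,3): flips 5 -> legal
(6,4): no bracket -> illegal
(6,5): no bracket -> illegal
(6,6): no bracket -> illegal
(7,0): flips 3 -> legal
(7,1): no bracket -> illegal
(7,2): no bracket -> illegal
W mobility = 4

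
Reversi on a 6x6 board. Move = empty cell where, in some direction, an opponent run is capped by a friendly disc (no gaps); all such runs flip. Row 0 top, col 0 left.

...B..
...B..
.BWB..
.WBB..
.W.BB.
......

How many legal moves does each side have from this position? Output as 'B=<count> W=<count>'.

Answer: B=6 W=8

Derivation:
-- B to move --
(1,1): flips 1 -> legal
(1,2): flips 1 -> legal
(2,0): no bracket -> illegal
(3,0): flips 1 -> legal
(4,0): flips 2 -> legal
(4,2): no bracket -> illegal
(5,0): flips 1 -> legal
(5,1): flips 2 -> legal
(5,2): no bracket -> illegal
B mobility = 6
-- W to move --
(0,2): no bracket -> illegal
(0,4): flips 1 -> legal
(1,0): no bracket -> illegal
(1,1): flips 1 -> legal
(1,2): no bracket -> illegal
(1,4): flips 2 -> legal
(2,0): flips 1 -> legal
(2,4): flips 1 -> legal
(3,0): no bracket -> illegal
(3,4): flips 2 -> legal
(3,5): no bracket -> illegal
(4,2): flips 1 -> legal
(4,5): no bracket -> illegal
(5,2): no bracket -> illegal
(5,3): no bracket -> illegal
(5,4): no bracket -> illegal
(5,5): flips 2 -> legal
W mobility = 8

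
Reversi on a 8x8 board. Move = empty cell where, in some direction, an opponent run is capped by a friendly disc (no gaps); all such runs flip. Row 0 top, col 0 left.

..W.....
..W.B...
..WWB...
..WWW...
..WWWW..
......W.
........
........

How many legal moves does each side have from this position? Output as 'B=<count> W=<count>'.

-- B to move --
(0,1): no bracket -> illegal
(0,3): no bracket -> illegal
(1,1): no bracket -> illegal
(1,3): no bracket -> illegal
(2,1): flips 2 -> legal
(2,5): no bracket -> illegal
(3,1): no bracket -> illegal
(3,5): no bracket -> illegal
(3,6): no bracket -> illegal
(4,1): flips 2 -> legal
(4,6): no bracket -> illegal
(4,7): no bracket -> illegal
(5,1): flips 2 -> legal
(5,2): no bracket -> illegal
(5,3): no bracket -> illegal
(5,4): flips 2 -> legal
(5,5): no bracket -> illegal
(5,7): no bracket -> illegal
(6,5): no bracket -> illegal
(6,6): no bracket -> illegal
(6,7): no bracket -> illegal
B mobility = 4
-- W to move --
(0,3): no bracket -> illegal
(0,4): flips 2 -> legal
(0,5): flips 1 -> legal
(1,3): no bracket -> illegal
(1,5): flips 1 -> legal
(2,5): flips 1 -> legal
(3,5): no bracket -> illegal
W mobility = 4

Answer: B=4 W=4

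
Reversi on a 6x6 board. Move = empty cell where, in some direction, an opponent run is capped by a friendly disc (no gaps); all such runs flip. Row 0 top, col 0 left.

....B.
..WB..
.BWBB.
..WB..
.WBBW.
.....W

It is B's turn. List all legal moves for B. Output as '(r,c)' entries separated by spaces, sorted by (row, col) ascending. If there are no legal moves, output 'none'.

Answer: (0,1) (0,2) (0,3) (1,1) (3,1) (4,0) (4,5) (5,0)

Derivation:
(0,1): flips 1 -> legal
(0,2): flips 3 -> legal
(0,3): flips 1 -> legal
(1,1): flips 2 -> legal
(3,0): no bracket -> illegal
(3,1): flips 2 -> legal
(3,4): no bracket -> illegal
(3,5): no bracket -> illegal
(4,0): flips 1 -> legal
(4,5): flips 1 -> legal
(5,0): flips 2 -> legal
(5,1): no bracket -> illegal
(5,2): no bracket -> illegal
(5,3): no bracket -> illegal
(5,4): no bracket -> illegal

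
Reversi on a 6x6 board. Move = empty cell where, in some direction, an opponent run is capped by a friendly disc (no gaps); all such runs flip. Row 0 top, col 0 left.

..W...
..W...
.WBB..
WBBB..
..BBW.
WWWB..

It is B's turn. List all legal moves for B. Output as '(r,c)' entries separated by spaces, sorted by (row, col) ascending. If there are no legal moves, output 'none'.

(0,1): flips 1 -> legal
(0,3): no bracket -> illegal
(1,0): flips 1 -> legal
(1,1): flips 1 -> legal
(1,3): no bracket -> illegal
(2,0): flips 1 -> legal
(3,4): no bracket -> illegal
(3,5): flips 1 -> legal
(4,0): no bracket -> illegal
(4,1): no bracket -> illegal
(4,5): flips 1 -> legal
(5,4): no bracket -> illegal
(5,5): flips 1 -> legal

Answer: (0,1) (1,0) (1,1) (2,0) (3,5) (4,5) (5,5)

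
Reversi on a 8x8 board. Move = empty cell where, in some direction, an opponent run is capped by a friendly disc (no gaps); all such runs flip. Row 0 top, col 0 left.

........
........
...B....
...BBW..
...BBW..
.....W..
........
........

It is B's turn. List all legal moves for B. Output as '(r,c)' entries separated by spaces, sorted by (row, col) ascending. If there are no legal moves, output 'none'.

(2,4): no bracket -> illegal
(2,5): no bracket -> illegal
(2,6): flips 1 -> legal
(3,6): flips 1 -> legal
(4,6): flips 1 -> legal
(5,4): no bracket -> illegal
(5,6): flips 1 -> legal
(6,4): no bracket -> illegal
(6,5): no bracket -> illegal
(6,6): flips 1 -> legal

Answer: (2,6) (3,6) (4,6) (5,6) (6,6)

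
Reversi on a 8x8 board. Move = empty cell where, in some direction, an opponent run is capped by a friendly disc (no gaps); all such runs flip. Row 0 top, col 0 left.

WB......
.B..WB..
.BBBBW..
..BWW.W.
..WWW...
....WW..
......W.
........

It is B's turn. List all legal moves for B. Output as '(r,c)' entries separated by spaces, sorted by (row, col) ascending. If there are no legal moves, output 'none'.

Answer: (0,4) (0,5) (1,3) (2,6) (3,5) (4,5) (5,1) (5,2) (5,3) (6,4) (6,5) (7,7)

Derivation:
(0,3): no bracket -> illegal
(0,4): flips 1 -> legal
(0,5): flips 1 -> legal
(1,0): no bracket -> illegal
(1,3): flips 1 -> legal
(1,6): no bracket -> illegal
(2,6): flips 1 -> legal
(2,7): no bracket -> illegal
(3,1): no bracket -> illegal
(3,5): flips 3 -> legal
(3,7): no bracket -> illegal
(4,1): no bracket -> illegal
(4,5): flips 1 -> legal
(4,6): no bracket -> illegal
(4,7): no bracket -> illegal
(5,1): flips 2 -> legal
(5,2): flips 1 -> legal
(5,3): flips 2 -> legal
(5,6): no bracket -> illegal
(5,7): no bracket -> illegal
(6,3): no bracket -> illegal
(6,4): flips 3 -> legal
(6,5): flips 2 -> legal
(6,7): no bracket -> illegal
(7,5): no bracket -> illegal
(7,6): no bracket -> illegal
(7,7): flips 4 -> legal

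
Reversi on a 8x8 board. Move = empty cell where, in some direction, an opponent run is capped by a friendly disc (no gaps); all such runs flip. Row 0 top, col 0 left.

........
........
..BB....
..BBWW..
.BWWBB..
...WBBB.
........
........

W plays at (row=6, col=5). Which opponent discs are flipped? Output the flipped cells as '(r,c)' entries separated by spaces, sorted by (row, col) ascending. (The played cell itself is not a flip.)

Dir NW: opp run (5,4) capped by W -> flip
Dir N: opp run (5,5) (4,5) capped by W -> flip
Dir NE: opp run (5,6), next='.' -> no flip
Dir W: first cell '.' (not opp) -> no flip
Dir E: first cell '.' (not opp) -> no flip
Dir SW: first cell '.' (not opp) -> no flip
Dir S: first cell '.' (not opp) -> no flip
Dir SE: first cell '.' (not opp) -> no flip

Answer: (4,5) (5,4) (5,5)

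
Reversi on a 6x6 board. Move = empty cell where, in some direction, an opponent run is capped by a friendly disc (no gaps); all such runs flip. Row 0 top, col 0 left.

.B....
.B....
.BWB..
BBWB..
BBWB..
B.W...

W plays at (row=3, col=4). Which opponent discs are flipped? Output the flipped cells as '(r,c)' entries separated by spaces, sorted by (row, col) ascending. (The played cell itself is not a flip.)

Answer: (3,3) (4,3)

Derivation:
Dir NW: opp run (2,3), next='.' -> no flip
Dir N: first cell '.' (not opp) -> no flip
Dir NE: first cell '.' (not opp) -> no flip
Dir W: opp run (3,3) capped by W -> flip
Dir E: first cell '.' (not opp) -> no flip
Dir SW: opp run (4,3) capped by W -> flip
Dir S: first cell '.' (not opp) -> no flip
Dir SE: first cell '.' (not opp) -> no flip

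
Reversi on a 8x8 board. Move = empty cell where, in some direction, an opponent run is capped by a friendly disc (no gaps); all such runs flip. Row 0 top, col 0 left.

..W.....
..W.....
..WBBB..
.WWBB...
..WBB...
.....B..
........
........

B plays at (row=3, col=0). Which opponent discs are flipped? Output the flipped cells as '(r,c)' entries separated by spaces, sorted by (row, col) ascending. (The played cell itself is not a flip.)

Answer: (3,1) (3,2)

Derivation:
Dir NW: edge -> no flip
Dir N: first cell '.' (not opp) -> no flip
Dir NE: first cell '.' (not opp) -> no flip
Dir W: edge -> no flip
Dir E: opp run (3,1) (3,2) capped by B -> flip
Dir SW: edge -> no flip
Dir S: first cell '.' (not opp) -> no flip
Dir SE: first cell '.' (not opp) -> no flip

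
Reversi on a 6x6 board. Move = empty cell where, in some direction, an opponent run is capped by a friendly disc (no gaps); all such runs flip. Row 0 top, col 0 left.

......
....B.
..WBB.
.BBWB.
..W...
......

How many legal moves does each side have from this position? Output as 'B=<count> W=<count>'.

-- B to move --
(1,1): no bracket -> illegal
(1,2): flips 1 -> legal
(1,3): flips 1 -> legal
(2,1): flips 1 -> legal
(4,1): no bracket -> illegal
(4,3): flips 1 -> legal
(4,4): no bracket -> illegal
(5,1): flips 2 -> legal
(5,2): flips 1 -> legal
(5,3): flips 1 -> legal
B mobility = 7
-- W to move --
(0,3): no bracket -> illegal
(0,4): no bracket -> illegal
(0,5): no bracket -> illegal
(1,2): no bracket -> illegal
(1,3): flips 1 -> legal
(1,5): flips 1 -> legal
(2,0): flips 1 -> legal
(2,1): no bracket -> illegal
(2,5): flips 2 -> legal
(3,0): flips 2 -> legal
(3,5): flips 1 -> legal
(4,0): flips 1 -> legal
(4,1): no bracket -> illegal
(4,3): no bracket -> illegal
(4,4): no bracket -> illegal
(4,5): no bracket -> illegal
W mobility = 7

Answer: B=7 W=7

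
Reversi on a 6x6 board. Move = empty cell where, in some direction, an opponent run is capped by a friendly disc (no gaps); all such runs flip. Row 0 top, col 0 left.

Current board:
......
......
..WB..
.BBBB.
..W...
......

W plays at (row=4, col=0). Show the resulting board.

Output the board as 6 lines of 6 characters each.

Place W at (4,0); scan 8 dirs for brackets.
Dir NW: edge -> no flip
Dir N: first cell '.' (not opp) -> no flip
Dir NE: opp run (3,1) capped by W -> flip
Dir W: edge -> no flip
Dir E: first cell '.' (not opp) -> no flip
Dir SW: edge -> no flip
Dir S: first cell '.' (not opp) -> no flip
Dir SE: first cell '.' (not opp) -> no flip
All flips: (3,1)

Answer: ......
......
..WB..
.WBBB.
W.W...
......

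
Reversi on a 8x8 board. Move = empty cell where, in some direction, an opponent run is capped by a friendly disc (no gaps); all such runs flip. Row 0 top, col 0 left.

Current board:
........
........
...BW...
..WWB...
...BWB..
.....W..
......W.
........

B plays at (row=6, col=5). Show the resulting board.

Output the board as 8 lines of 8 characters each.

Answer: ........
........
...BW...
..WWB...
...BWB..
.....B..
.....BW.
........

Derivation:
Place B at (6,5); scan 8 dirs for brackets.
Dir NW: first cell '.' (not opp) -> no flip
Dir N: opp run (5,5) capped by B -> flip
Dir NE: first cell '.' (not opp) -> no flip
Dir W: first cell '.' (not opp) -> no flip
Dir E: opp run (6,6), next='.' -> no flip
Dir SW: first cell '.' (not opp) -> no flip
Dir S: first cell '.' (not opp) -> no flip
Dir SE: first cell '.' (not opp) -> no flip
All flips: (5,5)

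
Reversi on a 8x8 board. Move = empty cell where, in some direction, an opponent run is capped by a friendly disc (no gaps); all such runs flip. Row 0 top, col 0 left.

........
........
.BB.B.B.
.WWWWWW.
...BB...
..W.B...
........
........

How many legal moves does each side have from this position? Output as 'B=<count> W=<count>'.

Answer: B=7 W=12

Derivation:
-- B to move --
(2,0): no bracket -> illegal
(2,3): flips 1 -> legal
(2,5): flips 1 -> legal
(2,7): no bracket -> illegal
(3,0): no bracket -> illegal
(3,7): no bracket -> illegal
(4,0): flips 1 -> legal
(4,1): flips 1 -> legal
(4,2): flips 2 -> legal
(4,5): no bracket -> illegal
(4,6): flips 2 -> legal
(4,7): no bracket -> illegal
(5,1): no bracket -> illegal
(5,3): no bracket -> illegal
(6,1): flips 1 -> legal
(6,2): no bracket -> illegal
(6,3): no bracket -> illegal
B mobility = 7
-- W to move --
(1,0): flips 1 -> legal
(1,1): flips 2 -> legal
(1,2): flips 1 -> legal
(1,3): flips 2 -> legal
(1,4): flips 1 -> legal
(1,5): flips 1 -> legal
(1,6): flips 1 -> legal
(1,7): flips 1 -> legal
(2,0): no bracket -> illegal
(2,3): no bracket -> illegal
(2,5): no bracket -> illegal
(2,7): no bracket -> illegal
(3,0): no bracket -> illegal
(3,7): no bracket -> illegal
(4,2): no bracket -> illegal
(4,5): no bracket -> illegal
(5,3): flips 2 -> legal
(5,5): flips 1 -> legal
(6,3): no bracket -> illegal
(6,4): flips 2 -> legal
(6,5): flips 2 -> legal
W mobility = 12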